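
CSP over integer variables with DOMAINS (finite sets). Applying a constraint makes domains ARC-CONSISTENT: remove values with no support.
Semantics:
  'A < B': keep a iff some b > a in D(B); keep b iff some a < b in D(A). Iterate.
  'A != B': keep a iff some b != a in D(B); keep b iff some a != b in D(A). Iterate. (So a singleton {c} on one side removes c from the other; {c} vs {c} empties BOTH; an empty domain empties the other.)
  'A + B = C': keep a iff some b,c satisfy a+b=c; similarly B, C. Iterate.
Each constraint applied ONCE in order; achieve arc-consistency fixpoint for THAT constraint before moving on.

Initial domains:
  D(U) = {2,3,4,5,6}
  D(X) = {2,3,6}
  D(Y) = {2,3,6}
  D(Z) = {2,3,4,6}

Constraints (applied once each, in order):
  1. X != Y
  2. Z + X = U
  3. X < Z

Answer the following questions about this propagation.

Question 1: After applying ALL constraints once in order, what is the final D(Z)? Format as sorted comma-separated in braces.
Constraint 1 (X != Y) on D(X)={2,3,6} D(Y)={2,3,6}: no change
Constraint 2 (Z + X = U) on D(Z)={2,3,4,6} D(X)={2,3,6} D(U)={2,3,4,5,6}: Z {2,3,4,6}->{2,3,4}; X {2,3,6}->{2,3}; U {2,3,4,5,6}->{4,5,6}
Constraint 3 (X < Z) on D(X)={2,3} D(Z)={2,3,4}: Z {2,3,4}->{3,4}
So after all 3 constraints: D(Z) = {3,4}

Answer: {3,4}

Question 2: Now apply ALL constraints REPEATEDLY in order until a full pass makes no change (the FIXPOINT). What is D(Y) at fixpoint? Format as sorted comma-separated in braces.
Answer: {2,3,6}

Derivation:
pass 0 (initial): D(Y)={2,3,6}
pass 1: U {2,3,4,5,6}->{4,5,6}; X {2,3,6}->{2,3}; Z {2,3,4,6}->{3,4}
pass 2: U {4,5,6}->{5,6}
pass 3: no change
Fixpoint after 3 passes: D(Y) = {2,3,6}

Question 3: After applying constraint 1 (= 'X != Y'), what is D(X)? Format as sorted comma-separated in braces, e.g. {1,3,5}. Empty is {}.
Constraint 1 (X != Y) on D(X)={2,3,6} D(Y)={2,3,6}: no change
So after constraint 1: D(X) = {2,3,6}

Answer: {2,3,6}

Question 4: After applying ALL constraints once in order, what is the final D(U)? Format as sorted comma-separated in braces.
Answer: {4,5,6}

Derivation:
Constraint 1 (X != Y) on D(X)={2,3,6} D(Y)={2,3,6}: no change
Constraint 2 (Z + X = U) on D(Z)={2,3,4,6} D(X)={2,3,6} D(U)={2,3,4,5,6}: Z {2,3,4,6}->{2,3,4}; X {2,3,6}->{2,3}; U {2,3,4,5,6}->{4,5,6}
Constraint 3 (X < Z) on D(X)={2,3} D(Z)={2,3,4}: Z {2,3,4}->{3,4}
So after all 3 constraints: D(U) = {4,5,6}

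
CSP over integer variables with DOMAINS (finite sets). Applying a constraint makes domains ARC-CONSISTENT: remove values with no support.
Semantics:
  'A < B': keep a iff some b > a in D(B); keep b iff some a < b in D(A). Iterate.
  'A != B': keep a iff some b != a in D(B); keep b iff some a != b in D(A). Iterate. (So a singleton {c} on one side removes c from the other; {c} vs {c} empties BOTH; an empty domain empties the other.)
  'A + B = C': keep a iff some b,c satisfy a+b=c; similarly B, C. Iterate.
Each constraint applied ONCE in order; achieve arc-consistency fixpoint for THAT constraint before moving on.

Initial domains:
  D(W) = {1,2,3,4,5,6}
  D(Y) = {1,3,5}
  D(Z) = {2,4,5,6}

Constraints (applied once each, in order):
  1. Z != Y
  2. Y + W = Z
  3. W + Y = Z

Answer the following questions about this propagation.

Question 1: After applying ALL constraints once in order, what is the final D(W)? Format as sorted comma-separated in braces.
Answer: {1,2,3,4,5}

Derivation:
Constraint 1 (Z != Y) on D(Z)={2,4,5,6} D(Y)={1,3,5}: no change
Constraint 2 (Y + W = Z) on D(Y)={1,3,5} D(W)={1,2,3,4,5,6} D(Z)={2,4,5,6}: W {1,2,3,4,5,6}->{1,2,3,4,5}
Constraint 3 (W + Y = Z) on D(W)={1,2,3,4,5} D(Y)={1,3,5} D(Z)={2,4,5,6}: no change
So after all 3 constraints: D(W) = {1,2,3,4,5}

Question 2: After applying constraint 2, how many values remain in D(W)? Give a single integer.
Answer: 5

Derivation:
Constraint 1 (Z != Y) on D(Z)={2,4,5,6} D(Y)={1,3,5}: no change
Constraint 2 (Y + W = Z) on D(Y)={1,3,5} D(W)={1,2,3,4,5,6} D(Z)={2,4,5,6}: W {1,2,3,4,5,6}->{1,2,3,4,5}
So after constraint 2: D(W)={1,2,3,4,5}, size = 5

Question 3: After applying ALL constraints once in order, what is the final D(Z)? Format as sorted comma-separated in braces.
Constraint 1 (Z != Y) on D(Z)={2,4,5,6} D(Y)={1,3,5}: no change
Constraint 2 (Y + W = Z) on D(Y)={1,3,5} D(W)={1,2,3,4,5,6} D(Z)={2,4,5,6}: W {1,2,3,4,5,6}->{1,2,3,4,5}
Constraint 3 (W + Y = Z) on D(W)={1,2,3,4,5} D(Y)={1,3,5} D(Z)={2,4,5,6}: no change
So after all 3 constraints: D(Z) = {2,4,5,6}

Answer: {2,4,5,6}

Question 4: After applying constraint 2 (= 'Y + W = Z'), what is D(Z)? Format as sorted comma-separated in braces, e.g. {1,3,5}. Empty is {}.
Constraint 1 (Z != Y) on D(Z)={2,4,5,6} D(Y)={1,3,5}: no change
Constraint 2 (Y + W = Z) on D(Y)={1,3,5} D(W)={1,2,3,4,5,6} D(Z)={2,4,5,6}: W {1,2,3,4,5,6}->{1,2,3,4,5}
So after constraint 2: D(Z) = {2,4,5,6}

Answer: {2,4,5,6}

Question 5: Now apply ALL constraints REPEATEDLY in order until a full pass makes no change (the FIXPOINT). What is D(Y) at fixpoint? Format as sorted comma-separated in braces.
Answer: {1,3,5}

Derivation:
pass 0 (initial): D(Y)={1,3,5}
pass 1: W {1,2,3,4,5,6}->{1,2,3,4,5}
pass 2: no change
Fixpoint after 2 passes: D(Y) = {1,3,5}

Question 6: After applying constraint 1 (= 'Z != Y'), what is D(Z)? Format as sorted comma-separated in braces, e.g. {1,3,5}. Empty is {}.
Answer: {2,4,5,6}

Derivation:
Constraint 1 (Z != Y) on D(Z)={2,4,5,6} D(Y)={1,3,5}: no change
So after constraint 1: D(Z) = {2,4,5,6}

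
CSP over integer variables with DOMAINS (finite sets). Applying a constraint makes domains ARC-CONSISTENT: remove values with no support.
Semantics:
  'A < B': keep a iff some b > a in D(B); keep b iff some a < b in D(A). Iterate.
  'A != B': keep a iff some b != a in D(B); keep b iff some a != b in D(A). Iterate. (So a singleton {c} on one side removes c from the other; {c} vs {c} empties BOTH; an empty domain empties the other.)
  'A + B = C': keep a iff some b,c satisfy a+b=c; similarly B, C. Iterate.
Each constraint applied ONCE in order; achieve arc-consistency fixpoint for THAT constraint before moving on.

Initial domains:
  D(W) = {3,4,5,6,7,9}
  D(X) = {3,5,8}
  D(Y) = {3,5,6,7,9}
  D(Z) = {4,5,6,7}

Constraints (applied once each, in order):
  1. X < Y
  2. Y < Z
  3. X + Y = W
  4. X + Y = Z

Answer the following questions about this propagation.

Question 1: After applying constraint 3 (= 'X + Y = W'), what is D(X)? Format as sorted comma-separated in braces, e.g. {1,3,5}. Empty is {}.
Constraint 1 (X < Y) on D(X)={3,5,8} D(Y)={3,5,6,7,9}: Y {3,5,6,7,9}->{5,6,7,9}
Constraint 2 (Y < Z) on D(Y)={5,6,7,9} D(Z)={4,5,6,7}: Y {5,6,7,9}->{5,6}; Z {4,5,6,7}->{6,7}
Constraint 3 (X + Y = W) on D(X)={3,5,8} D(Y)={5,6} D(W)={3,4,5,6,7,9}: X {3,5,8}->{3}; Y {5,6}->{6}; W {3,4,5,6,7,9}->{9}
So after constraint 3: D(X) = {3}

Answer: {3}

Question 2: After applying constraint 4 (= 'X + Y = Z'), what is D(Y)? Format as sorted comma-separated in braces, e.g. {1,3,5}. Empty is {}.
Constraint 1 (X < Y) on D(X)={3,5,8} D(Y)={3,5,6,7,9}: Y {3,5,6,7,9}->{5,6,7,9}
Constraint 2 (Y < Z) on D(Y)={5,6,7,9} D(Z)={4,5,6,7}: Y {5,6,7,9}->{5,6}; Z {4,5,6,7}->{6,7}
Constraint 3 (X + Y = W) on D(X)={3,5,8} D(Y)={5,6} D(W)={3,4,5,6,7,9}: X {3,5,8}->{3}; Y {5,6}->{6}; W {3,4,5,6,7,9}->{9}
Constraint 4 (X + Y = Z) on D(X)={3} D(Y)={6} D(Z)={6,7}: X {3}->{}; Y {6}->{}; Z {6,7}->{}
So after constraint 4: D(Y) = {}

Answer: {}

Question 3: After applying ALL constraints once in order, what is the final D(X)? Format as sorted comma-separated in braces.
Constraint 1 (X < Y) on D(X)={3,5,8} D(Y)={3,5,6,7,9}: Y {3,5,6,7,9}->{5,6,7,9}
Constraint 2 (Y < Z) on D(Y)={5,6,7,9} D(Z)={4,5,6,7}: Y {5,6,7,9}->{5,6}; Z {4,5,6,7}->{6,7}
Constraint 3 (X + Y = W) on D(X)={3,5,8} D(Y)={5,6} D(W)={3,4,5,6,7,9}: X {3,5,8}->{3}; Y {5,6}->{6}; W {3,4,5,6,7,9}->{9}
Constraint 4 (X + Y = Z) on D(X)={3} D(Y)={6} D(Z)={6,7}: X {3}->{}; Y {6}->{}; Z {6,7}->{}
So after all 4 constraints: D(X) = {}

Answer: {}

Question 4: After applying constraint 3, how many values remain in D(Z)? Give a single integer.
Answer: 2

Derivation:
Constraint 1 (X < Y) on D(X)={3,5,8} D(Y)={3,5,6,7,9}: Y {3,5,6,7,9}->{5,6,7,9}
Constraint 2 (Y < Z) on D(Y)={5,6,7,9} D(Z)={4,5,6,7}: Y {5,6,7,9}->{5,6}; Z {4,5,6,7}->{6,7}
Constraint 3 (X + Y = W) on D(X)={3,5,8} D(Y)={5,6} D(W)={3,4,5,6,7,9}: X {3,5,8}->{3}; Y {5,6}->{6}; W {3,4,5,6,7,9}->{9}
So after constraint 3: D(Z)={6,7}, size = 2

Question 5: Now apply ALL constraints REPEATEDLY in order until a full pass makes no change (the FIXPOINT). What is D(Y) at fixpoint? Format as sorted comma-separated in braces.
pass 0 (initial): D(Y)={3,5,6,7,9}
pass 1: W {3,4,5,6,7,9}->{9}; X {3,5,8}->{}; Y {3,5,6,7,9}->{}; Z {4,5,6,7}->{}
pass 2: W {9}->{}
pass 3: no change
Fixpoint after 3 passes: D(Y) = {}

Answer: {}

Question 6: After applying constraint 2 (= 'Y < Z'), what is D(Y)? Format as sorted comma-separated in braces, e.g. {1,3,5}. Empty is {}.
Constraint 1 (X < Y) on D(X)={3,5,8} D(Y)={3,5,6,7,9}: Y {3,5,6,7,9}->{5,6,7,9}
Constraint 2 (Y < Z) on D(Y)={5,6,7,9} D(Z)={4,5,6,7}: Y {5,6,7,9}->{5,6}; Z {4,5,6,7}->{6,7}
So after constraint 2: D(Y) = {5,6}

Answer: {5,6}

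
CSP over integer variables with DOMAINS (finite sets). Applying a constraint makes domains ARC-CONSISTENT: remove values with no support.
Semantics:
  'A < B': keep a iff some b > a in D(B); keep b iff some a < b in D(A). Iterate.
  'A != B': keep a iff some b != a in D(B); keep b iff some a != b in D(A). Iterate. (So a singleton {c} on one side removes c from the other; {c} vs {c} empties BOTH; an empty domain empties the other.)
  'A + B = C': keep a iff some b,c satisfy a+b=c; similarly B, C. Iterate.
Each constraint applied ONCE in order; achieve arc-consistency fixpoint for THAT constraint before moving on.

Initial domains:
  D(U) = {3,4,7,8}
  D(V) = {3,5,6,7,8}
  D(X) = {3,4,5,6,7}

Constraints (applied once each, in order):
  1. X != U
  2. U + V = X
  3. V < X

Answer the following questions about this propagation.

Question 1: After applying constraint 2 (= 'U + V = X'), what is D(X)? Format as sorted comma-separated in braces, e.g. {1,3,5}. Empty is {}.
Constraint 1 (X != U) on D(X)={3,4,5,6,7} D(U)={3,4,7,8}: no change
Constraint 2 (U + V = X) on D(U)={3,4,7,8} D(V)={3,5,6,7,8} D(X)={3,4,5,6,7}: U {3,4,7,8}->{3,4}; V {3,5,6,7,8}->{3}; X {3,4,5,6,7}->{6,7}
So after constraint 2: D(X) = {6,7}

Answer: {6,7}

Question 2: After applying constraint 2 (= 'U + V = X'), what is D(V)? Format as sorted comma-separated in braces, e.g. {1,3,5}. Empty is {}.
Answer: {3}

Derivation:
Constraint 1 (X != U) on D(X)={3,4,5,6,7} D(U)={3,4,7,8}: no change
Constraint 2 (U + V = X) on D(U)={3,4,7,8} D(V)={3,5,6,7,8} D(X)={3,4,5,6,7}: U {3,4,7,8}->{3,4}; V {3,5,6,7,8}->{3}; X {3,4,5,6,7}->{6,7}
So after constraint 2: D(V) = {3}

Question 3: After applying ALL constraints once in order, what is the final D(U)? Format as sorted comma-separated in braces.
Constraint 1 (X != U) on D(X)={3,4,5,6,7} D(U)={3,4,7,8}: no change
Constraint 2 (U + V = X) on D(U)={3,4,7,8} D(V)={3,5,6,7,8} D(X)={3,4,5,6,7}: U {3,4,7,8}->{3,4}; V {3,5,6,7,8}->{3}; X {3,4,5,6,7}->{6,7}
Constraint 3 (V < X) on D(V)={3} D(X)={6,7}: no change
So after all 3 constraints: D(U) = {3,4}

Answer: {3,4}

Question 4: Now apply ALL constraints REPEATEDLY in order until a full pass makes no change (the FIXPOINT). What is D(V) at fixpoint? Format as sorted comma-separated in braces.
Answer: {3}

Derivation:
pass 0 (initial): D(V)={3,5,6,7,8}
pass 1: U {3,4,7,8}->{3,4}; V {3,5,6,7,8}->{3}; X {3,4,5,6,7}->{6,7}
pass 2: no change
Fixpoint after 2 passes: D(V) = {3}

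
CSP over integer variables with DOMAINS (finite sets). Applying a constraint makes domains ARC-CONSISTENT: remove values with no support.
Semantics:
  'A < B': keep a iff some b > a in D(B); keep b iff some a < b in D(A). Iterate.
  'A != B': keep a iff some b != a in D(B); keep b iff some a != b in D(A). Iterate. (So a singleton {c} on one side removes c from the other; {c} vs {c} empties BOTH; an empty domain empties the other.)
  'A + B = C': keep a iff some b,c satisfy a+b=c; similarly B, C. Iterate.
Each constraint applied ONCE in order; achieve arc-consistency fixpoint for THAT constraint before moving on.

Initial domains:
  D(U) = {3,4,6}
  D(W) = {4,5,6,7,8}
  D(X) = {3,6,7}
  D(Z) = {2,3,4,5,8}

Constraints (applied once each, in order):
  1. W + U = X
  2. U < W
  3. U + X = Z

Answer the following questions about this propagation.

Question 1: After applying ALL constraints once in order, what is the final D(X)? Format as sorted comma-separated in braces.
Answer: {}

Derivation:
Constraint 1 (W + U = X) on D(W)={4,5,6,7,8} D(U)={3,4,6} D(X)={3,6,7}: W {4,5,6,7,8}->{4}; U {3,4,6}->{3}; X {3,6,7}->{7}
Constraint 2 (U < W) on D(U)={3} D(W)={4}: no change
Constraint 3 (U + X = Z) on D(U)={3} D(X)={7} D(Z)={2,3,4,5,8}: U {3}->{}; X {7}->{}; Z {2,3,4,5,8}->{}
So after all 3 constraints: D(X) = {}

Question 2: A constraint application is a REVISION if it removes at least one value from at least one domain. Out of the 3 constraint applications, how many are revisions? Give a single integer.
Constraint 1 (W + U = X) on D(W)={4,5,6,7,8} D(U)={3,4,6} D(X)={3,6,7}: W {4,5,6,7,8}->{4}; U {3,4,6}->{3}; X {3,6,7}->{7} => REVISION
Constraint 2 (U < W) on D(U)={3} D(W)={4}: no change => not a revision
Constraint 3 (U + X = Z) on D(U)={3} D(X)={7} D(Z)={2,3,4,5,8}: U {3}->{}; X {7}->{}; Z {2,3,4,5,8}->{} => REVISION
Total revisions = 2

Answer: 2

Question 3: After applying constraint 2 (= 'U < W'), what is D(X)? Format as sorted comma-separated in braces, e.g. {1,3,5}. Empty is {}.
Answer: {7}

Derivation:
Constraint 1 (W + U = X) on D(W)={4,5,6,7,8} D(U)={3,4,6} D(X)={3,6,7}: W {4,5,6,7,8}->{4}; U {3,4,6}->{3}; X {3,6,7}->{7}
Constraint 2 (U < W) on D(U)={3} D(W)={4}: no change
So after constraint 2: D(X) = {7}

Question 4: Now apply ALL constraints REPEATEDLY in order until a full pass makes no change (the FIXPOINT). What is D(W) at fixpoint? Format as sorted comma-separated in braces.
Answer: {}

Derivation:
pass 0 (initial): D(W)={4,5,6,7,8}
pass 1: U {3,4,6}->{}; W {4,5,6,7,8}->{4}; X {3,6,7}->{}; Z {2,3,4,5,8}->{}
pass 2: W {4}->{}
pass 3: no change
Fixpoint after 3 passes: D(W) = {}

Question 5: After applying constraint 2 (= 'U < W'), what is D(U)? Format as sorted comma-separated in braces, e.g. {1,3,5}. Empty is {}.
Constraint 1 (W + U = X) on D(W)={4,5,6,7,8} D(U)={3,4,6} D(X)={3,6,7}: W {4,5,6,7,8}->{4}; U {3,4,6}->{3}; X {3,6,7}->{7}
Constraint 2 (U < W) on D(U)={3} D(W)={4}: no change
So after constraint 2: D(U) = {3}

Answer: {3}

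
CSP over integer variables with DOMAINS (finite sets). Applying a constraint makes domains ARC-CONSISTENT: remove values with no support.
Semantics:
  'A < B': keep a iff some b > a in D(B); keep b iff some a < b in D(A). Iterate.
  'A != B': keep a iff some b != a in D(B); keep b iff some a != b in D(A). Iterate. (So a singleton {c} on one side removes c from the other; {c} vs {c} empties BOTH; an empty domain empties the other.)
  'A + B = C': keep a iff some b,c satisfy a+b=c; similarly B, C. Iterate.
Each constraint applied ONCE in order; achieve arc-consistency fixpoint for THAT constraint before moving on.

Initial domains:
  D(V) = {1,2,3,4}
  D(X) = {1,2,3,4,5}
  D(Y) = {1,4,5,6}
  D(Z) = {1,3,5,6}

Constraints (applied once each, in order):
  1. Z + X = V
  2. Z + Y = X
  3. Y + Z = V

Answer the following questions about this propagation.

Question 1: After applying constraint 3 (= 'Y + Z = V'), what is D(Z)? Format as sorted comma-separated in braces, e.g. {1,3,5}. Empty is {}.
Constraint 1 (Z + X = V) on D(Z)={1,3,5,6} D(X)={1,2,3,4,5} D(V)={1,2,3,4}: Z {1,3,5,6}->{1,3}; X {1,2,3,4,5}->{1,2,3}; V {1,2,3,4}->{2,3,4}
Constraint 2 (Z + Y = X) on D(Z)={1,3} D(Y)={1,4,5,6} D(X)={1,2,3}: Z {1,3}->{1}; Y {1,4,5,6}->{1}; X {1,2,3}->{2}
Constraint 3 (Y + Z = V) on D(Y)={1} D(Z)={1} D(V)={2,3,4}: V {2,3,4}->{2}
So after constraint 3: D(Z) = {1}

Answer: {1}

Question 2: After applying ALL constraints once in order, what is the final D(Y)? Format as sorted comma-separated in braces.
Constraint 1 (Z + X = V) on D(Z)={1,3,5,6} D(X)={1,2,3,4,5} D(V)={1,2,3,4}: Z {1,3,5,6}->{1,3}; X {1,2,3,4,5}->{1,2,3}; V {1,2,3,4}->{2,3,4}
Constraint 2 (Z + Y = X) on D(Z)={1,3} D(Y)={1,4,5,6} D(X)={1,2,3}: Z {1,3}->{1}; Y {1,4,5,6}->{1}; X {1,2,3}->{2}
Constraint 3 (Y + Z = V) on D(Y)={1} D(Z)={1} D(V)={2,3,4}: V {2,3,4}->{2}
So after all 3 constraints: D(Y) = {1}

Answer: {1}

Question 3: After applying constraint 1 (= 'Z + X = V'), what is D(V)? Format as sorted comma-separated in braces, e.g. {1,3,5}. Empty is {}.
Answer: {2,3,4}

Derivation:
Constraint 1 (Z + X = V) on D(Z)={1,3,5,6} D(X)={1,2,3,4,5} D(V)={1,2,3,4}: Z {1,3,5,6}->{1,3}; X {1,2,3,4,5}->{1,2,3}; V {1,2,3,4}->{2,3,4}
So after constraint 1: D(V) = {2,3,4}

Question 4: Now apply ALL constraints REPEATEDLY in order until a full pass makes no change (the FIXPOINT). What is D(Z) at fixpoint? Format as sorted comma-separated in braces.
Answer: {}

Derivation:
pass 0 (initial): D(Z)={1,3,5,6}
pass 1: V {1,2,3,4}->{2}; X {1,2,3,4,5}->{2}; Y {1,4,5,6}->{1}; Z {1,3,5,6}->{1}
pass 2: V {2}->{}; X {2}->{}; Y {1}->{}; Z {1}->{}
pass 3: no change
Fixpoint after 3 passes: D(Z) = {}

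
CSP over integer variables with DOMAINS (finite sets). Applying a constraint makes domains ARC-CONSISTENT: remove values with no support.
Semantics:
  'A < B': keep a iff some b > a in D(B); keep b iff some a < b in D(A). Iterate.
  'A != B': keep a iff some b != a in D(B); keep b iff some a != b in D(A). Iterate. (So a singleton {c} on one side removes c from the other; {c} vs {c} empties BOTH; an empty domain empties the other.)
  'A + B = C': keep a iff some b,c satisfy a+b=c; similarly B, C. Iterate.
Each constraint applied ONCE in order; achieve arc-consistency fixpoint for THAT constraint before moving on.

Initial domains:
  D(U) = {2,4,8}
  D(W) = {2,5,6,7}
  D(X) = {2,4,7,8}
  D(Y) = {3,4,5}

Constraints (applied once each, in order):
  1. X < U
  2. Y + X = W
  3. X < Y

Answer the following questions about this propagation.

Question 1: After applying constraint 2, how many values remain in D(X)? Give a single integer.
Constraint 1 (X < U) on D(X)={2,4,7,8} D(U)={2,4,8}: X {2,4,7,8}->{2,4,7}; U {2,4,8}->{4,8}
Constraint 2 (Y + X = W) on D(Y)={3,4,5} D(X)={2,4,7} D(W)={2,5,6,7}: X {2,4,7}->{2,4}; W {2,5,6,7}->{5,6,7}
So after constraint 2: D(X)={2,4}, size = 2

Answer: 2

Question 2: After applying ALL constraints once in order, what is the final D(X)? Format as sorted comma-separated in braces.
Answer: {2,4}

Derivation:
Constraint 1 (X < U) on D(X)={2,4,7,8} D(U)={2,4,8}: X {2,4,7,8}->{2,4,7}; U {2,4,8}->{4,8}
Constraint 2 (Y + X = W) on D(Y)={3,4,5} D(X)={2,4,7} D(W)={2,5,6,7}: X {2,4,7}->{2,4}; W {2,5,6,7}->{5,6,7}
Constraint 3 (X < Y) on D(X)={2,4} D(Y)={3,4,5}: no change
So after all 3 constraints: D(X) = {2,4}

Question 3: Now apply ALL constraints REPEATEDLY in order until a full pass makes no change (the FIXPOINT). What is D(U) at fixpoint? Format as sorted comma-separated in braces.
pass 0 (initial): D(U)={2,4,8}
pass 1: U {2,4,8}->{4,8}; W {2,5,6,7}->{5,6,7}; X {2,4,7,8}->{2,4}
pass 2: no change
Fixpoint after 2 passes: D(U) = {4,8}

Answer: {4,8}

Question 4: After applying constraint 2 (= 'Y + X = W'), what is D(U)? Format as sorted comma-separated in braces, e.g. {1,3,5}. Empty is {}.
Constraint 1 (X < U) on D(X)={2,4,7,8} D(U)={2,4,8}: X {2,4,7,8}->{2,4,7}; U {2,4,8}->{4,8}
Constraint 2 (Y + X = W) on D(Y)={3,4,5} D(X)={2,4,7} D(W)={2,5,6,7}: X {2,4,7}->{2,4}; W {2,5,6,7}->{5,6,7}
So after constraint 2: D(U) = {4,8}

Answer: {4,8}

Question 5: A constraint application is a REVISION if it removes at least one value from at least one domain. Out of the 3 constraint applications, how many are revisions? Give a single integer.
Answer: 2

Derivation:
Constraint 1 (X < U) on D(X)={2,4,7,8} D(U)={2,4,8}: X {2,4,7,8}->{2,4,7}; U {2,4,8}->{4,8} => REVISION
Constraint 2 (Y + X = W) on D(Y)={3,4,5} D(X)={2,4,7} D(W)={2,5,6,7}: X {2,4,7}->{2,4}; W {2,5,6,7}->{5,6,7} => REVISION
Constraint 3 (X < Y) on D(X)={2,4} D(Y)={3,4,5}: no change => not a revision
Total revisions = 2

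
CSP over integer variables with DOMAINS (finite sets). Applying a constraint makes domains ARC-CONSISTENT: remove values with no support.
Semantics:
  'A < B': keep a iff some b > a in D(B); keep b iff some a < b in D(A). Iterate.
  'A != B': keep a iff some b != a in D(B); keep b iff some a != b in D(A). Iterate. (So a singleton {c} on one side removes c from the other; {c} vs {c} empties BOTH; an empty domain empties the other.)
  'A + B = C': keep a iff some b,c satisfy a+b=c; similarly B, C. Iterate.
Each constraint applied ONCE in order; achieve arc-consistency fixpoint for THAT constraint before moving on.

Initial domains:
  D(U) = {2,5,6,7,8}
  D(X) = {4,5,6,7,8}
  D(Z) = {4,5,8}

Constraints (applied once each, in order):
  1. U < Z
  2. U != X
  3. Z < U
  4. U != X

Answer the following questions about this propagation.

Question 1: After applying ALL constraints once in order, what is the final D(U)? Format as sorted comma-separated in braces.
Answer: {5,6,7}

Derivation:
Constraint 1 (U < Z) on D(U)={2,5,6,7,8} D(Z)={4,5,8}: U {2,5,6,7,8}->{2,5,6,7}
Constraint 2 (U != X) on D(U)={2,5,6,7} D(X)={4,5,6,7,8}: no change
Constraint 3 (Z < U) on D(Z)={4,5,8} D(U)={2,5,6,7}: Z {4,5,8}->{4,5}; U {2,5,6,7}->{5,6,7}
Constraint 4 (U != X) on D(U)={5,6,7} D(X)={4,5,6,7,8}: no change
So after all 4 constraints: D(U) = {5,6,7}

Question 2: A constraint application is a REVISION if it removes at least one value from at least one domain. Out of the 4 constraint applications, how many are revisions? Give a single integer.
Constraint 1 (U < Z) on D(U)={2,5,6,7,8} D(Z)={4,5,8}: U {2,5,6,7,8}->{2,5,6,7} => REVISION
Constraint 2 (U != X) on D(U)={2,5,6,7} D(X)={4,5,6,7,8}: no change => not a revision
Constraint 3 (Z < U) on D(Z)={4,5,8} D(U)={2,5,6,7}: Z {4,5,8}->{4,5}; U {2,5,6,7}->{5,6,7} => REVISION
Constraint 4 (U != X) on D(U)={5,6,7} D(X)={4,5,6,7,8}: no change => not a revision
Total revisions = 2

Answer: 2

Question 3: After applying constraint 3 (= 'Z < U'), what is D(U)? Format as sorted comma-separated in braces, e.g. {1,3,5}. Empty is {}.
Answer: {5,6,7}

Derivation:
Constraint 1 (U < Z) on D(U)={2,5,6,7,8} D(Z)={4,5,8}: U {2,5,6,7,8}->{2,5,6,7}
Constraint 2 (U != X) on D(U)={2,5,6,7} D(X)={4,5,6,7,8}: no change
Constraint 3 (Z < U) on D(Z)={4,5,8} D(U)={2,5,6,7}: Z {4,5,8}->{4,5}; U {2,5,6,7}->{5,6,7}
So after constraint 3: D(U) = {5,6,7}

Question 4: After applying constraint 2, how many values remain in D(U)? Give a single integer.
Constraint 1 (U < Z) on D(U)={2,5,6,7,8} D(Z)={4,5,8}: U {2,5,6,7,8}->{2,5,6,7}
Constraint 2 (U != X) on D(U)={2,5,6,7} D(X)={4,5,6,7,8}: no change
So after constraint 2: D(U)={2,5,6,7}, size = 4

Answer: 4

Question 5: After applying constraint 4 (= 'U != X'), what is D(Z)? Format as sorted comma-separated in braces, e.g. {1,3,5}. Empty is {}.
Constraint 1 (U < Z) on D(U)={2,5,6,7,8} D(Z)={4,5,8}: U {2,5,6,7,8}->{2,5,6,7}
Constraint 2 (U != X) on D(U)={2,5,6,7} D(X)={4,5,6,7,8}: no change
Constraint 3 (Z < U) on D(Z)={4,5,8} D(U)={2,5,6,7}: Z {4,5,8}->{4,5}; U {2,5,6,7}->{5,6,7}
Constraint 4 (U != X) on D(U)={5,6,7} D(X)={4,5,6,7,8}: no change
So after constraint 4: D(Z) = {4,5}

Answer: {4,5}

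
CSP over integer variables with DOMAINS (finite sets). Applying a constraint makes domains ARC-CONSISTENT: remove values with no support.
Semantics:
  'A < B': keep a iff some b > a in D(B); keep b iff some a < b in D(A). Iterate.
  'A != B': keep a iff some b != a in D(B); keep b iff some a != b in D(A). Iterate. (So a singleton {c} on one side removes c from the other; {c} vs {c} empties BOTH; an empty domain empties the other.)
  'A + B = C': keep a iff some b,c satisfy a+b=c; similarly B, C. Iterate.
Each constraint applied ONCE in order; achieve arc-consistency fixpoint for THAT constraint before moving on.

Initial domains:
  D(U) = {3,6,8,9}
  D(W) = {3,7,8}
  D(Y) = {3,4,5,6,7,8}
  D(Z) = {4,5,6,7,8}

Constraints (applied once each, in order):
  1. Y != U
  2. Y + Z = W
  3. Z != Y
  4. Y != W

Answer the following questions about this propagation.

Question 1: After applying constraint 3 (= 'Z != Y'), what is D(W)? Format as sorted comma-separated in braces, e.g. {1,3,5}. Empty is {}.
Answer: {7,8}

Derivation:
Constraint 1 (Y != U) on D(Y)={3,4,5,6,7,8} D(U)={3,6,8,9}: no change
Constraint 2 (Y + Z = W) on D(Y)={3,4,5,6,7,8} D(Z)={4,5,6,7,8} D(W)={3,7,8}: Y {3,4,5,6,7,8}->{3,4}; Z {4,5,6,7,8}->{4,5}; W {3,7,8}->{7,8}
Constraint 3 (Z != Y) on D(Z)={4,5} D(Y)={3,4}: no change
So after constraint 3: D(W) = {7,8}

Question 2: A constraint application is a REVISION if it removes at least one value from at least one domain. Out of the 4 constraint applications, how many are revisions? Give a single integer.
Constraint 1 (Y != U) on D(Y)={3,4,5,6,7,8} D(U)={3,6,8,9}: no change => not a revision
Constraint 2 (Y + Z = W) on D(Y)={3,4,5,6,7,8} D(Z)={4,5,6,7,8} D(W)={3,7,8}: Y {3,4,5,6,7,8}->{3,4}; Z {4,5,6,7,8}->{4,5}; W {3,7,8}->{7,8} => REVISION
Constraint 3 (Z != Y) on D(Z)={4,5} D(Y)={3,4}: no change => not a revision
Constraint 4 (Y != W) on D(Y)={3,4} D(W)={7,8}: no change => not a revision
Total revisions = 1

Answer: 1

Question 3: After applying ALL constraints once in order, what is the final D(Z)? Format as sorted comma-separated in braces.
Constraint 1 (Y != U) on D(Y)={3,4,5,6,7,8} D(U)={3,6,8,9}: no change
Constraint 2 (Y + Z = W) on D(Y)={3,4,5,6,7,8} D(Z)={4,5,6,7,8} D(W)={3,7,8}: Y {3,4,5,6,7,8}->{3,4}; Z {4,5,6,7,8}->{4,5}; W {3,7,8}->{7,8}
Constraint 3 (Z != Y) on D(Z)={4,5} D(Y)={3,4}: no change
Constraint 4 (Y != W) on D(Y)={3,4} D(W)={7,8}: no change
So after all 4 constraints: D(Z) = {4,5}

Answer: {4,5}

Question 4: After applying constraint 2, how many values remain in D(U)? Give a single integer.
Answer: 4

Derivation:
Constraint 1 (Y != U) on D(Y)={3,4,5,6,7,8} D(U)={3,6,8,9}: no change
Constraint 2 (Y + Z = W) on D(Y)={3,4,5,6,7,8} D(Z)={4,5,6,7,8} D(W)={3,7,8}: Y {3,4,5,6,7,8}->{3,4}; Z {4,5,6,7,8}->{4,5}; W {3,7,8}->{7,8}
So after constraint 2: D(U)={3,6,8,9}, size = 4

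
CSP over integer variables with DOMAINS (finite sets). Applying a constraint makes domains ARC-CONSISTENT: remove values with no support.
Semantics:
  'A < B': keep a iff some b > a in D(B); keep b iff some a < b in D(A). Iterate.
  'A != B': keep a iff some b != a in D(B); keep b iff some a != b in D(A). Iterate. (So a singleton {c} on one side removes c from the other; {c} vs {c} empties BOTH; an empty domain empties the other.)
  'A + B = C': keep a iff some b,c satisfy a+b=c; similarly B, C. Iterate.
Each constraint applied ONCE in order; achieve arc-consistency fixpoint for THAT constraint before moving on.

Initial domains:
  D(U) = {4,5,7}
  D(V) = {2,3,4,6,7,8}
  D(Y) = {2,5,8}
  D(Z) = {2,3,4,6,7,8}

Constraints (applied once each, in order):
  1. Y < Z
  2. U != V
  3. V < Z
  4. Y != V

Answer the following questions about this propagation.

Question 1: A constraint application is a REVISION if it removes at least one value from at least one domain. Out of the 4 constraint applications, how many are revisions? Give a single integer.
Constraint 1 (Y < Z) on D(Y)={2,5,8} D(Z)={2,3,4,6,7,8}: Y {2,5,8}->{2,5}; Z {2,3,4,6,7,8}->{3,4,6,7,8} => REVISION
Constraint 2 (U != V) on D(U)={4,5,7} D(V)={2,3,4,6,7,8}: no change => not a revision
Constraint 3 (V < Z) on D(V)={2,3,4,6,7,8} D(Z)={3,4,6,7,8}: V {2,3,4,6,7,8}->{2,3,4,6,7} => REVISION
Constraint 4 (Y != V) on D(Y)={2,5} D(V)={2,3,4,6,7}: no change => not a revision
Total revisions = 2

Answer: 2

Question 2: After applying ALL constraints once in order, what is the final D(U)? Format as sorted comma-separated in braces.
Answer: {4,5,7}

Derivation:
Constraint 1 (Y < Z) on D(Y)={2,5,8} D(Z)={2,3,4,6,7,8}: Y {2,5,8}->{2,5}; Z {2,3,4,6,7,8}->{3,4,6,7,8}
Constraint 2 (U != V) on D(U)={4,5,7} D(V)={2,3,4,6,7,8}: no change
Constraint 3 (V < Z) on D(V)={2,3,4,6,7,8} D(Z)={3,4,6,7,8}: V {2,3,4,6,7,8}->{2,3,4,6,7}
Constraint 4 (Y != V) on D(Y)={2,5} D(V)={2,3,4,6,7}: no change
So after all 4 constraints: D(U) = {4,5,7}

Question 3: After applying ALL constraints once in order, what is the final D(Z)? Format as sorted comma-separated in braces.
Answer: {3,4,6,7,8}

Derivation:
Constraint 1 (Y < Z) on D(Y)={2,5,8} D(Z)={2,3,4,6,7,8}: Y {2,5,8}->{2,5}; Z {2,3,4,6,7,8}->{3,4,6,7,8}
Constraint 2 (U != V) on D(U)={4,5,7} D(V)={2,3,4,6,7,8}: no change
Constraint 3 (V < Z) on D(V)={2,3,4,6,7,8} D(Z)={3,4,6,7,8}: V {2,3,4,6,7,8}->{2,3,4,6,7}
Constraint 4 (Y != V) on D(Y)={2,5} D(V)={2,3,4,6,7}: no change
So after all 4 constraints: D(Z) = {3,4,6,7,8}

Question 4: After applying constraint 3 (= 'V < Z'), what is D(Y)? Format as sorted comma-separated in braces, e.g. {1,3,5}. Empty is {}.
Answer: {2,5}

Derivation:
Constraint 1 (Y < Z) on D(Y)={2,5,8} D(Z)={2,3,4,6,7,8}: Y {2,5,8}->{2,5}; Z {2,3,4,6,7,8}->{3,4,6,7,8}
Constraint 2 (U != V) on D(U)={4,5,7} D(V)={2,3,4,6,7,8}: no change
Constraint 3 (V < Z) on D(V)={2,3,4,6,7,8} D(Z)={3,4,6,7,8}: V {2,3,4,6,7,8}->{2,3,4,6,7}
So after constraint 3: D(Y) = {2,5}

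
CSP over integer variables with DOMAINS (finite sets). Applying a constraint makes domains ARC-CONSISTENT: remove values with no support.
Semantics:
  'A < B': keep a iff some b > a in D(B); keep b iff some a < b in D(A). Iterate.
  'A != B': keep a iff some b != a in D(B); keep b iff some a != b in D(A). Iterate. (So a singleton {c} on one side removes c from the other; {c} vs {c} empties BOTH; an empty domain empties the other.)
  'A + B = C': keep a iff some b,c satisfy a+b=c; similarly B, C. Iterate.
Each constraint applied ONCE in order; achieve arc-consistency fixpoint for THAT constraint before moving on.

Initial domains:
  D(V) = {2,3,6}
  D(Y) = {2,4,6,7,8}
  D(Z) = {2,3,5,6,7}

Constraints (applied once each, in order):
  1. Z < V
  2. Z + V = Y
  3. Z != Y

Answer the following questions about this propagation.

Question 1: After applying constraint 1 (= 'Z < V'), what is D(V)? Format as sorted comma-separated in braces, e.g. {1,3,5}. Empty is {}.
Constraint 1 (Z < V) on D(Z)={2,3,5,6,7} D(V)={2,3,6}: Z {2,3,5,6,7}->{2,3,5}; V {2,3,6}->{3,6}
So after constraint 1: D(V) = {3,6}

Answer: {3,6}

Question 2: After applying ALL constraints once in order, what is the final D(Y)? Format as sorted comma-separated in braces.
Answer: {6,8}

Derivation:
Constraint 1 (Z < V) on D(Z)={2,3,5,6,7} D(V)={2,3,6}: Z {2,3,5,6,7}->{2,3,5}; V {2,3,6}->{3,6}
Constraint 2 (Z + V = Y) on D(Z)={2,3,5} D(V)={3,6} D(Y)={2,4,6,7,8}: Y {2,4,6,7,8}->{6,8}
Constraint 3 (Z != Y) on D(Z)={2,3,5} D(Y)={6,8}: no change
So after all 3 constraints: D(Y) = {6,8}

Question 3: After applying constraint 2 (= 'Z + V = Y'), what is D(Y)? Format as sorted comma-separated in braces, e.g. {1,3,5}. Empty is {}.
Constraint 1 (Z < V) on D(Z)={2,3,5,6,7} D(V)={2,3,6}: Z {2,3,5,6,7}->{2,3,5}; V {2,3,6}->{3,6}
Constraint 2 (Z + V = Y) on D(Z)={2,3,5} D(V)={3,6} D(Y)={2,4,6,7,8}: Y {2,4,6,7,8}->{6,8}
So after constraint 2: D(Y) = {6,8}

Answer: {6,8}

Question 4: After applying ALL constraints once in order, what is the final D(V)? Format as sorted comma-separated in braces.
Answer: {3,6}

Derivation:
Constraint 1 (Z < V) on D(Z)={2,3,5,6,7} D(V)={2,3,6}: Z {2,3,5,6,7}->{2,3,5}; V {2,3,6}->{3,6}
Constraint 2 (Z + V = Y) on D(Z)={2,3,5} D(V)={3,6} D(Y)={2,4,6,7,8}: Y {2,4,6,7,8}->{6,8}
Constraint 3 (Z != Y) on D(Z)={2,3,5} D(Y)={6,8}: no change
So after all 3 constraints: D(V) = {3,6}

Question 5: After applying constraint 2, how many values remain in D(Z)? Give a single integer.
Constraint 1 (Z < V) on D(Z)={2,3,5,6,7} D(V)={2,3,6}: Z {2,3,5,6,7}->{2,3,5}; V {2,3,6}->{3,6}
Constraint 2 (Z + V = Y) on D(Z)={2,3,5} D(V)={3,6} D(Y)={2,4,6,7,8}: Y {2,4,6,7,8}->{6,8}
So after constraint 2: D(Z)={2,3,5}, size = 3

Answer: 3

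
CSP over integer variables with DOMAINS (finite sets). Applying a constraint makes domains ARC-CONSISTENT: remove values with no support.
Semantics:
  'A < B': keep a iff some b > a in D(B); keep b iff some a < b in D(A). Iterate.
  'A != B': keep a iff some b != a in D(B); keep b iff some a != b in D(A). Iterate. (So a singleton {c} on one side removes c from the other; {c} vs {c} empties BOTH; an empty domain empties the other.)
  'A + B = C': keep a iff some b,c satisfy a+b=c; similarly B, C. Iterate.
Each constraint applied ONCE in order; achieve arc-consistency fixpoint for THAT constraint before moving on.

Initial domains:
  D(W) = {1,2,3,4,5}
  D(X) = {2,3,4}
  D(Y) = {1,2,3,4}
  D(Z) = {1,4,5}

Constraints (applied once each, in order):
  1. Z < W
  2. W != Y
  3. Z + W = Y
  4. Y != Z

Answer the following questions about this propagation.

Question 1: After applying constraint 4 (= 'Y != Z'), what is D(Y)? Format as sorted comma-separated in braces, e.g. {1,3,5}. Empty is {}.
Answer: {3,4}

Derivation:
Constraint 1 (Z < W) on D(Z)={1,4,5} D(W)={1,2,3,4,5}: Z {1,4,5}->{1,4}; W {1,2,3,4,5}->{2,3,4,5}
Constraint 2 (W != Y) on D(W)={2,3,4,5} D(Y)={1,2,3,4}: no change
Constraint 3 (Z + W = Y) on D(Z)={1,4} D(W)={2,3,4,5} D(Y)={1,2,3,4}: Z {1,4}->{1}; W {2,3,4,5}->{2,3}; Y {1,2,3,4}->{3,4}
Constraint 4 (Y != Z) on D(Y)={3,4} D(Z)={1}: no change
So after constraint 4: D(Y) = {3,4}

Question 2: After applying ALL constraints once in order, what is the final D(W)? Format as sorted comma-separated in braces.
Constraint 1 (Z < W) on D(Z)={1,4,5} D(W)={1,2,3,4,5}: Z {1,4,5}->{1,4}; W {1,2,3,4,5}->{2,3,4,5}
Constraint 2 (W != Y) on D(W)={2,3,4,5} D(Y)={1,2,3,4}: no change
Constraint 3 (Z + W = Y) on D(Z)={1,4} D(W)={2,3,4,5} D(Y)={1,2,3,4}: Z {1,4}->{1}; W {2,3,4,5}->{2,3}; Y {1,2,3,4}->{3,4}
Constraint 4 (Y != Z) on D(Y)={3,4} D(Z)={1}: no change
So after all 4 constraints: D(W) = {2,3}

Answer: {2,3}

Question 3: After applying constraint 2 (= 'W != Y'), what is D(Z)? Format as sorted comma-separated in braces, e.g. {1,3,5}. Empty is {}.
Constraint 1 (Z < W) on D(Z)={1,4,5} D(W)={1,2,3,4,5}: Z {1,4,5}->{1,4}; W {1,2,3,4,5}->{2,3,4,5}
Constraint 2 (W != Y) on D(W)={2,3,4,5} D(Y)={1,2,3,4}: no change
So after constraint 2: D(Z) = {1,4}

Answer: {1,4}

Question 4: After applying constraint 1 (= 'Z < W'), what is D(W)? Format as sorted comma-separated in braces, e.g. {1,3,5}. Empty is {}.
Answer: {2,3,4,5}

Derivation:
Constraint 1 (Z < W) on D(Z)={1,4,5} D(W)={1,2,3,4,5}: Z {1,4,5}->{1,4}; W {1,2,3,4,5}->{2,3,4,5}
So after constraint 1: D(W) = {2,3,4,5}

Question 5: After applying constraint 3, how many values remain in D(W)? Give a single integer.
Constraint 1 (Z < W) on D(Z)={1,4,5} D(W)={1,2,3,4,5}: Z {1,4,5}->{1,4}; W {1,2,3,4,5}->{2,3,4,5}
Constraint 2 (W != Y) on D(W)={2,3,4,5} D(Y)={1,2,3,4}: no change
Constraint 3 (Z + W = Y) on D(Z)={1,4} D(W)={2,3,4,5} D(Y)={1,2,3,4}: Z {1,4}->{1}; W {2,3,4,5}->{2,3}; Y {1,2,3,4}->{3,4}
So after constraint 3: D(W)={2,3}, size = 2

Answer: 2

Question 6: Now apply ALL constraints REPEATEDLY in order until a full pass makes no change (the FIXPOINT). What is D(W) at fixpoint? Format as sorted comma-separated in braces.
Answer: {2,3}

Derivation:
pass 0 (initial): D(W)={1,2,3,4,5}
pass 1: W {1,2,3,4,5}->{2,3}; Y {1,2,3,4}->{3,4}; Z {1,4,5}->{1}
pass 2: no change
Fixpoint after 2 passes: D(W) = {2,3}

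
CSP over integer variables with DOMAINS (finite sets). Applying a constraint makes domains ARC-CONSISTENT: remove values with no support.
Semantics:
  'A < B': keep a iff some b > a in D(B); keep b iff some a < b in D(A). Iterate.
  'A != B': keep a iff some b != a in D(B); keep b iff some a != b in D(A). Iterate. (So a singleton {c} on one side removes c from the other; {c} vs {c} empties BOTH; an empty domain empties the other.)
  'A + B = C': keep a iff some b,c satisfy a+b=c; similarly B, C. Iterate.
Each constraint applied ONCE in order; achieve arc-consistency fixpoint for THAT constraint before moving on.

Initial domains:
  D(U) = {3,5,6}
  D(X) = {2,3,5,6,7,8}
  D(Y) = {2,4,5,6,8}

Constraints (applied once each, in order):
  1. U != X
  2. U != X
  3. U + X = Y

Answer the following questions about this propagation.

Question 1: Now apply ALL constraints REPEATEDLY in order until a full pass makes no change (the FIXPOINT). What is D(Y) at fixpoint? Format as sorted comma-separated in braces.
pass 0 (initial): D(Y)={2,4,5,6,8}
pass 1: X {2,3,5,6,7,8}->{2,3,5}; Y {2,4,5,6,8}->{5,6,8}
pass 2: no change
Fixpoint after 2 passes: D(Y) = {5,6,8}

Answer: {5,6,8}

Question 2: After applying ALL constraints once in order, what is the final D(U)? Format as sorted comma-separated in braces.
Constraint 1 (U != X) on D(U)={3,5,6} D(X)={2,3,5,6,7,8}: no change
Constraint 2 (U != X) on D(U)={3,5,6} D(X)={2,3,5,6,7,8}: no change
Constraint 3 (U + X = Y) on D(U)={3,5,6} D(X)={2,3,5,6,7,8} D(Y)={2,4,5,6,8}: X {2,3,5,6,7,8}->{2,3,5}; Y {2,4,5,6,8}->{5,6,8}
So after all 3 constraints: D(U) = {3,5,6}

Answer: {3,5,6}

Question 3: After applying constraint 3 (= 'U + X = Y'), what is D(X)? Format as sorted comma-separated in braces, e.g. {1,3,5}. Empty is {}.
Answer: {2,3,5}

Derivation:
Constraint 1 (U != X) on D(U)={3,5,6} D(X)={2,3,5,6,7,8}: no change
Constraint 2 (U != X) on D(U)={3,5,6} D(X)={2,3,5,6,7,8}: no change
Constraint 3 (U + X = Y) on D(U)={3,5,6} D(X)={2,3,5,6,7,8} D(Y)={2,4,5,6,8}: X {2,3,5,6,7,8}->{2,3,5}; Y {2,4,5,6,8}->{5,6,8}
So after constraint 3: D(X) = {2,3,5}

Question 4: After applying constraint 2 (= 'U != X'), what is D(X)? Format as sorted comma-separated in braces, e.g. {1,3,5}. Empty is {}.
Constraint 1 (U != X) on D(U)={3,5,6} D(X)={2,3,5,6,7,8}: no change
Constraint 2 (U != X) on D(U)={3,5,6} D(X)={2,3,5,6,7,8}: no change
So after constraint 2: D(X) = {2,3,5,6,7,8}

Answer: {2,3,5,6,7,8}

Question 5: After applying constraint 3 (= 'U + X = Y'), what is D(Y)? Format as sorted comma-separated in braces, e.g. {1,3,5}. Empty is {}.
Answer: {5,6,8}

Derivation:
Constraint 1 (U != X) on D(U)={3,5,6} D(X)={2,3,5,6,7,8}: no change
Constraint 2 (U != X) on D(U)={3,5,6} D(X)={2,3,5,6,7,8}: no change
Constraint 3 (U + X = Y) on D(U)={3,5,6} D(X)={2,3,5,6,7,8} D(Y)={2,4,5,6,8}: X {2,3,5,6,7,8}->{2,3,5}; Y {2,4,5,6,8}->{5,6,8}
So after constraint 3: D(Y) = {5,6,8}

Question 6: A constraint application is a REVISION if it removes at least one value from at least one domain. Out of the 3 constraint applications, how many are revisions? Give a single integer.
Answer: 1

Derivation:
Constraint 1 (U != X) on D(U)={3,5,6} D(X)={2,3,5,6,7,8}: no change => not a revision
Constraint 2 (U != X) on D(U)={3,5,6} D(X)={2,3,5,6,7,8}: no change => not a revision
Constraint 3 (U + X = Y) on D(U)={3,5,6} D(X)={2,3,5,6,7,8} D(Y)={2,4,5,6,8}: X {2,3,5,6,7,8}->{2,3,5}; Y {2,4,5,6,8}->{5,6,8} => REVISION
Total revisions = 1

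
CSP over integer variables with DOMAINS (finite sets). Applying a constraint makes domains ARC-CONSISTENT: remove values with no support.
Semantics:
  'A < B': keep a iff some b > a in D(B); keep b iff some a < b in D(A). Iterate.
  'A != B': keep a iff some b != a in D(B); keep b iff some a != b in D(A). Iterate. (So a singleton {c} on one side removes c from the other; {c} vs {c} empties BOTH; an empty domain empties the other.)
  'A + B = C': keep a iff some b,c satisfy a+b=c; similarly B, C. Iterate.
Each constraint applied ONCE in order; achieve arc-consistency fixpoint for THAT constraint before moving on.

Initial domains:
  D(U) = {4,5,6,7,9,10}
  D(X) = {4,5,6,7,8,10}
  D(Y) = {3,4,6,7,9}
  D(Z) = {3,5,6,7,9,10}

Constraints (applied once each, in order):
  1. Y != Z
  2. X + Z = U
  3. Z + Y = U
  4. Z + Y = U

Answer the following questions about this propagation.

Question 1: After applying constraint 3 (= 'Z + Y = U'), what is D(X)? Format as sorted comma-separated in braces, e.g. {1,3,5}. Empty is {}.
Constraint 1 (Y != Z) on D(Y)={3,4,6,7,9} D(Z)={3,5,6,7,9,10}: no change
Constraint 2 (X + Z = U) on D(X)={4,5,6,7,8,10} D(Z)={3,5,6,7,9,10} D(U)={4,5,6,7,9,10}: X {4,5,6,7,8,10}->{4,5,6,7}; Z {3,5,6,7,9,10}->{3,5,6}; U {4,5,6,7,9,10}->{7,9,10}
Constraint 3 (Z + Y = U) on D(Z)={3,5,6} D(Y)={3,4,6,7,9} D(U)={7,9,10}: Y {3,4,6,7,9}->{3,4,6,7}
So after constraint 3: D(X) = {4,5,6,7}

Answer: {4,5,6,7}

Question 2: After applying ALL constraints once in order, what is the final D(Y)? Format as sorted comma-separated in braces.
Constraint 1 (Y != Z) on D(Y)={3,4,6,7,9} D(Z)={3,5,6,7,9,10}: no change
Constraint 2 (X + Z = U) on D(X)={4,5,6,7,8,10} D(Z)={3,5,6,7,9,10} D(U)={4,5,6,7,9,10}: X {4,5,6,7,8,10}->{4,5,6,7}; Z {3,5,6,7,9,10}->{3,5,6}; U {4,5,6,7,9,10}->{7,9,10}
Constraint 3 (Z + Y = U) on D(Z)={3,5,6} D(Y)={3,4,6,7,9} D(U)={7,9,10}: Y {3,4,6,7,9}->{3,4,6,7}
Constraint 4 (Z + Y = U) on D(Z)={3,5,6} D(Y)={3,4,6,7} D(U)={7,9,10}: no change
So after all 4 constraints: D(Y) = {3,4,6,7}

Answer: {3,4,6,7}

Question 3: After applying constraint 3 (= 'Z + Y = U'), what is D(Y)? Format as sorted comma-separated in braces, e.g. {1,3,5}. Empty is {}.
Answer: {3,4,6,7}

Derivation:
Constraint 1 (Y != Z) on D(Y)={3,4,6,7,9} D(Z)={3,5,6,7,9,10}: no change
Constraint 2 (X + Z = U) on D(X)={4,5,6,7,8,10} D(Z)={3,5,6,7,9,10} D(U)={4,5,6,7,9,10}: X {4,5,6,7,8,10}->{4,5,6,7}; Z {3,5,6,7,9,10}->{3,5,6}; U {4,5,6,7,9,10}->{7,9,10}
Constraint 3 (Z + Y = U) on D(Z)={3,5,6} D(Y)={3,4,6,7,9} D(U)={7,9,10}: Y {3,4,6,7,9}->{3,4,6,7}
So after constraint 3: D(Y) = {3,4,6,7}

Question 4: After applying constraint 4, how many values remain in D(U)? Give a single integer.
Answer: 3

Derivation:
Constraint 1 (Y != Z) on D(Y)={3,4,6,7,9} D(Z)={3,5,6,7,9,10}: no change
Constraint 2 (X + Z = U) on D(X)={4,5,6,7,8,10} D(Z)={3,5,6,7,9,10} D(U)={4,5,6,7,9,10}: X {4,5,6,7,8,10}->{4,5,6,7}; Z {3,5,6,7,9,10}->{3,5,6}; U {4,5,6,7,9,10}->{7,9,10}
Constraint 3 (Z + Y = U) on D(Z)={3,5,6} D(Y)={3,4,6,7,9} D(U)={7,9,10}: Y {3,4,6,7,9}->{3,4,6,7}
Constraint 4 (Z + Y = U) on D(Z)={3,5,6} D(Y)={3,4,6,7} D(U)={7,9,10}: no change
So after constraint 4: D(U)={7,9,10}, size = 3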